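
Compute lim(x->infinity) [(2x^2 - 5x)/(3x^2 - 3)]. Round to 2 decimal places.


For limits at infinity with equal-degree polynomials,
we compare leading coefficients.
Numerator leading term: 2x^2
Denominator leading term: 3x^2
Divide both by x^2:
lim = (2 - 5/x) / (3 - 3/x^2)
As x -> infinity, the 1/x and 1/x^2 terms vanish:
= 2/3 ≈ 0.67

0.67


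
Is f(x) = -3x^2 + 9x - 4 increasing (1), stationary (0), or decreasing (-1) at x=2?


Compute f'(x) to determine behavior:
f'(x) = -6x + 9
f'(2) = -6 * 2 + 9
= -12 + 9
= -3
Since f'(2) < 0, the function is decreasing (-1)

-1


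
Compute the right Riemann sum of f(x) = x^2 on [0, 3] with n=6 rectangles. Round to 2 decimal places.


Right Riemann sum uses right endpoints of each subinterval.
Interval: [0, 3], n = 6
dx = (3 - 0) / 6 = 1/2
Right endpoints: [1/2, 1, 3/2, 2, 5/2, 3]
f values: [1/4, 1, 9/4, 4, 25/4, 9]
Sum = dx * (sum of f values)
= 1/2 * 91/4
= 91/8 ≈ 11.38

11.38


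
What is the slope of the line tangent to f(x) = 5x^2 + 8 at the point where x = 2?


The slope of the tangent line equals f'(x) at the point.
f(x) = 5x^2 + 8
f'(x) = 10x
At x = 2:
f'(2) = 10 * 2 + 0
= 20 + 0
= 20

20


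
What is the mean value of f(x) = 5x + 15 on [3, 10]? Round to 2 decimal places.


Average value = 1/(b-a) * integral from a to b of f(x) dx
First compute the integral of 5x + 15:
F(x) = (5/2)x^2 + 15x
F(10) = 5/2 * 100 + 15 * 10 = 400
F(3) = 5/2 * 9 + 15 * 3 = 135/2
Integral = 400 - 135/2 = 665/2
Average = (665/2) / (10 - 3) = (665/2) / 7
= 95/2 = 47.50

47.50


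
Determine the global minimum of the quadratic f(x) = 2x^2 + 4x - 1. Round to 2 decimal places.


For a quadratic f(x) = ax^2 + bx + c with a > 0, the minimum is at the vertex.
Vertex x-coordinate: x = -b/(2a)
x = -(4) / (2 * 2)
x = -4/4 = -1
Substitute back to find the minimum value:
f(-1) = 2 * (-1)^2 + 4 * (-1) - 1
= 2 - 4 - 1
= -3 = -3.00

-3.00


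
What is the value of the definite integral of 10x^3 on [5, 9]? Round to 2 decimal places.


Find the antiderivative of 10x^3:
F(x) = 10/4 * x^4
Apply the Fundamental Theorem of Calculus:
F(9) - F(5)
= 10/4 * 9^4 - 10/4 * 5^4
= 10/4 * (6561 - 625)
= 10/4 * 5936
= 14840 = 14840.00

14840.00


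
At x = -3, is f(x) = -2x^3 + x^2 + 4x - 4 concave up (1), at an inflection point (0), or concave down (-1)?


Concavity is determined by the sign of f''(x).
f(x) = -2x^3 + x^2 + 4x - 4
f'(x) = -6x^2 + 2x + 4
f''(x) = -12x + 2
f''(-3) = -12 * (-3) + 2
= 36 + 2
= 38
Since f''(-3) > 0, the function is concave up (1)

1


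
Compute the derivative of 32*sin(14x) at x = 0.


Apply the chain rule to differentiate 32*sin(14x):
d/dx [32*sin(14x)]
= 32 * cos(14x) * d/dx(14x)
= 32 * 14 * cos(14x)
= 448 * cos(14x)
Evaluate at x = 0:
= 448 * cos(0)
= 448 * 1
= 448

448


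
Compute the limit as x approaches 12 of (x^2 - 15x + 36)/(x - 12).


Direct substitution gives 0/0, so we factor the numerator.
Factor: (x^2 - 15x + 36) = (x - 12)(x - 3)
Cancel the common factor (x - 12):
(x^2 - 15x + 36)/(x - 12) = (x - 3)
Now substitute x = 12:
= (12) - (3) = 9

9


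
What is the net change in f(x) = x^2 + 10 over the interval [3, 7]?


Net change = f(b) - f(a)
f(x) = x^2 + 10
Compute f(7):
f(7) = 1 * 7^2 + 0 * 7 + 10
= 49 + 0 + 10
= 59
Compute f(3):
f(3) = 1 * 3^2 + 0 * 3 + 10
= 9 + 0 + 10
= 19
Net change = 59 - 19 = 40

40


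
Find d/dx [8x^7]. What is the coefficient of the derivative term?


We apply the power rule: d/dx [ax^n] = a*n * x^(n-1)
d/dx [8x^7]
= 8 * 7 * x^(7-1)
= 56x^6
The coefficient is 56

56


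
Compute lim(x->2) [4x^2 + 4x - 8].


Since polynomials are continuous, we use direct substitution.
lim(x->2) of 4x^2 + 4x - 8
= 4 * 2^2 + 4 * 2 - 8
= 16 + 8 - 8
= 16

16


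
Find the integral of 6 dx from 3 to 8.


The integral of a constant k over [a, b] equals k * (b - a).
integral from 3 to 8 of 6 dx
= 6 * (8 - 3)
= 6 * 5
= 30

30


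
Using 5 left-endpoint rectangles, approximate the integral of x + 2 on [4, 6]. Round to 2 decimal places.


Left Riemann sum uses left endpoints of each subinterval.
Interval: [4, 6], n = 5
dx = (6 - 4) / 5 = 2/5
Left endpoints: [4, 22/5, 24/5, 26/5, 28/5]
f values: [6, 32/5, 34/5, 36/5, 38/5]
Sum = dx * (sum of f values)
= 2/5 * 34
= 68/5 = 13.60

13.60


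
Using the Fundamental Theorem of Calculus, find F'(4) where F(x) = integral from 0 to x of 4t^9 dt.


By the Fundamental Theorem of Calculus (Part 1):
If F(x) = integral from 0 to x of f(t) dt, then F'(x) = f(x)
Here f(t) = 4t^9
So F'(x) = 4x^9
Evaluate at x = 4:
F'(4) = 4 * 4^9
= 4 * 262144
= 1048576

1048576


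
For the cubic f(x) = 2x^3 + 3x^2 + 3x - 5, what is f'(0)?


Differentiate f(x) = 2x^3 + 3x^2 + 3x - 5 term by term:
f'(x) = 6x^2 + 6x + 3
Substitute x = 0:
f'(0) = 6 * 0^2 + 6 * 0 + 3
= 0 + 0 + 3
= 3

3


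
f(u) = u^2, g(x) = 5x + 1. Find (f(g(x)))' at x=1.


Using the chain rule: (f(g(x)))' = f'(g(x)) * g'(x)
First, find g(1):
g(1) = 5 * 1 + 1 = 6
Next, f'(u) = 2u
And g'(x) = 5
So f'(g(1)) * g'(1)
= 2 * 6 * 5
= 60

60


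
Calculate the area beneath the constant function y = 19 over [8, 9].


The area under a constant function y = 19 is a rectangle.
Width = 9 - 8 = 1
Height = 19
Area = width * height
= 1 * 19
= 19

19


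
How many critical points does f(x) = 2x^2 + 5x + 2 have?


Find where f'(x) = 0:
f'(x) = 4x + 5
Set f'(x) = 0:
4x + 5 = 0
x = -5 / 4 = -5/4
This is a linear equation in x, so there is exactly one solution.
Number of critical points: 1

1


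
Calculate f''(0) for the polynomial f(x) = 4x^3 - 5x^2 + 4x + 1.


First derivative:
f'(x) = 12x^2 - 10x + 4
Second derivative:
f''(x) = 24x - 10
Substitute x = 0:
f''(0) = 24 * 0 - 10
= 0 - 10
= -10

-10


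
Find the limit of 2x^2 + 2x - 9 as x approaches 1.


Since polynomials are continuous, we use direct substitution.
lim(x->1) of 2x^2 + 2x - 9
= 2 * 1^2 + 2 * 1 - 9
= 2 + 2 - 9
= -5

-5


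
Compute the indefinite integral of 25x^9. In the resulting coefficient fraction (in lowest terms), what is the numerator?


Apply the power rule for integration:
integral of ax^n dx = a/(n+1) * x^(n+1) + C
integral of 25x^9 dx
= 25/10 * x^10 + C
= 5/2 * x^10 + C
The coefficient in lowest terms is 5/2, and its numerator is 5

5


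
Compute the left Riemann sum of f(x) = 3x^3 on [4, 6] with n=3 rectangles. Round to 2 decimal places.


Left Riemann sum uses left endpoints of each subinterval.
Interval: [4, 6], n = 3
dx = (6 - 4) / 3 = 2/3
Left endpoints: [4, 14/3, 16/3]
f values: [192, 2744/9, 4096/9]
Sum = dx * (sum of f values)
= 2/3 * 952
= 1904/3 ≈ 634.67

634.67


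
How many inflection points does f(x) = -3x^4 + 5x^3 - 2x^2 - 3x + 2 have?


Inflection points occur where f''(x) = 0 and concavity changes.
f(x) = -3x^4 + 5x^3 - 2x^2 - 3x + 2
f'(x) = -12x^3 + 15x^2 - 4x - 3
f''(x) = -36x^2 + 30x - 4
This is a quadratic in x. Use the discriminant to count real roots.
Discriminant = (30)^2 - 4 * (-36) * (-4)
= 900 - 576
= 324
Since discriminant > 0, f''(x) = 0 has 2 distinct real solutions.
A quadratic with two distinct real roots changes sign at each root, so concavity changes at both.
Number of inflection points: 2

2


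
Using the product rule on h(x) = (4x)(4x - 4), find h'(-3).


Let u(x) = 4x and v(x) = 4x - 4
u'(x) = 4
v'(x) = 4
Product rule: h'(x) = u'(x)*v(x) + u(x)*v'(x)
= 4 * (4x - 4) + (4x) * 4
At x = -3:
u(-3) = 4 * (-3) + 0 = -12
v(-3) = 4 * (-3) - 4 = -16
h'(-3) = 4 * (-16) + (-12) * 4
= -64 - 48
= -112

-112


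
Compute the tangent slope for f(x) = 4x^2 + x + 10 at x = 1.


The slope of the tangent line equals f'(x) at the point.
f(x) = 4x^2 + x + 10
f'(x) = 8x + 1
At x = 1:
f'(1) = 8 * 1 + 1
= 8 + 1
= 9

9


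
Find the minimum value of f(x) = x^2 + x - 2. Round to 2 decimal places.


For a quadratic f(x) = ax^2 + bx + c with a > 0, the minimum is at the vertex.
Vertex x-coordinate: x = -b/(2a)
x = -(1) / (2 * 1)
x = -1/2
Substitute back to find the minimum value:
f(-1/2) = 1 * (-1/2)^2 + 1 * (-1/2) - 2
= 1/4 - 1/2 - 2
= -9/4 = -2.25

-2.25


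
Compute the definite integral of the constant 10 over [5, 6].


The integral of a constant k over [a, b] equals k * (b - a).
integral from 5 to 6 of 10 dx
= 10 * (6 - 5)
= 10 * 1
= 10

10


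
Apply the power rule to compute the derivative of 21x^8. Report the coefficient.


We apply the power rule: d/dx [ax^n] = a*n * x^(n-1)
d/dx [21x^8]
= 21 * 8 * x^(8-1)
= 168x^7
The coefficient is 168

168


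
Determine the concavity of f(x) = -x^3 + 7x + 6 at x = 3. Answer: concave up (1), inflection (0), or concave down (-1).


Concavity is determined by the sign of f''(x).
f(x) = -x^3 + 7x + 6
f'(x) = -3x^2 + 7
f''(x) = -6x
f''(3) = -6 * 3 + 0
= -18 + 0
= -18
Since f''(3) < 0, the function is concave down (-1)

-1


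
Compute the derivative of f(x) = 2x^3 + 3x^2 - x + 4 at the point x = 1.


Differentiate f(x) = 2x^3 + 3x^2 - x + 4 term by term:
f'(x) = 6x^2 + 6x - 1
Substitute x = 1:
f'(1) = 6 * 1^2 + 6 * 1 - 1
= 6 + 6 - 1
= 11

11


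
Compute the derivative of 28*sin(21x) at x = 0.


Apply the chain rule to differentiate 28*sin(21x):
d/dx [28*sin(21x)]
= 28 * cos(21x) * d/dx(21x)
= 28 * 21 * cos(21x)
= 588 * cos(21x)
Evaluate at x = 0:
= 588 * cos(0)
= 588 * 1
= 588

588


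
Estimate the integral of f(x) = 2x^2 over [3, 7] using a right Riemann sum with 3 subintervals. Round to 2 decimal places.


Right Riemann sum uses right endpoints of each subinterval.
Interval: [3, 7], n = 3
dx = (7 - 3) / 3 = 4/3
Right endpoints: [13/3, 17/3, 7]
f values: [338/9, 578/9, 98]
Sum = dx * (sum of f values)
= 4/3 * 1798/9
= 7192/27 ≈ 266.37

266.37


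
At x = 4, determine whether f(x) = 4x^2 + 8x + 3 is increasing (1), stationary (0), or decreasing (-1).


Compute f'(x) to determine behavior:
f'(x) = 8x + 8
f'(4) = 8 * 4 + 8
= 32 + 8
= 40
Since f'(4) > 0, the function is increasing (1)

1


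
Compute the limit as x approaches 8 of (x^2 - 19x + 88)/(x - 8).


Direct substitution gives 0/0, so we factor the numerator.
Factor: (x^2 - 19x + 88) = (x - 8)(x - 11)
Cancel the common factor (x - 8):
(x^2 - 19x + 88)/(x - 8) = (x - 11)
Now substitute x = 8:
= (8) - (11) = -3

-3


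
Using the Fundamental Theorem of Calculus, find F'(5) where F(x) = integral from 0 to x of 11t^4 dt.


By the Fundamental Theorem of Calculus (Part 1):
If F(x) = integral from 0 to x of f(t) dt, then F'(x) = f(x)
Here f(t) = 11t^4
So F'(x) = 11x^4
Evaluate at x = 5:
F'(5) = 11 * 5^4
= 11 * 625
= 6875

6875


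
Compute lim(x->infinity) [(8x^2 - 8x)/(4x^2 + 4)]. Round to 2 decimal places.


For limits at infinity with equal-degree polynomials,
we compare leading coefficients.
Numerator leading term: 8x^2
Denominator leading term: 4x^2
Divide both by x^2:
lim = (8 - 8/x) / (4 + 4/x^2)
As x -> infinity, the 1/x and 1/x^2 terms vanish:
= 8/4 = 2 = 2.00

2.00


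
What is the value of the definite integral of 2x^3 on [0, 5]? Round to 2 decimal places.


Find the antiderivative of 2x^3:
F(x) = 2/4 * x^4
Apply the Fundamental Theorem of Calculus:
F(5) - F(0)
= 2/4 * 5^4 - 2/4 * 0^4
= 2/4 * (625 - 0)
= 2/4 * 625
= 625/2 = 312.50

312.50


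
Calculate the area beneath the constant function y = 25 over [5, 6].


The area under a constant function y = 25 is a rectangle.
Width = 6 - 5 = 1
Height = 25
Area = width * height
= 1 * 25
= 25

25


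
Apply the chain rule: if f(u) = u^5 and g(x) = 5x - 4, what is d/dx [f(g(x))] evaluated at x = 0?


Using the chain rule: (f(g(x)))' = f'(g(x)) * g'(x)
First, find g(0):
g(0) = 5 * 0 - 4 = -4
Next, f'(u) = 5u^4
And g'(x) = 5
So f'(g(0)) * g'(0)
= 5 * (-4)^4 * 5
= 5 * 256 * 5
= 6400

6400


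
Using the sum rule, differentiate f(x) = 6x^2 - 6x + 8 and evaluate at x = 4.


Differentiate term by term using power and sum rules:
f(x) = 6x^2 - 6x + 8
f'(x) = 12x - 6
Substitute x = 4:
f'(4) = 12 * 4 - 6
= 48 - 6
= 42

42


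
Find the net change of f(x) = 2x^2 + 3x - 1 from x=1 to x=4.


Net change = f(b) - f(a)
f(x) = 2x^2 + 3x - 1
Compute f(4):
f(4) = 2 * 4^2 + 3 * 4 - 1
= 32 + 12 - 1
= 43
Compute f(1):
f(1) = 2 * 1^2 + 3 * 1 - 1
= 2 + 3 - 1
= 4
Net change = 43 - 4 = 39

39


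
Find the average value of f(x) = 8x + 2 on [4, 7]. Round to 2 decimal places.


Average value = 1/(b-a) * integral from a to b of f(x) dx
First compute the integral of 8x + 2:
F(x) = 4x^2 + 2x
F(7) = 4 * 49 + 2 * 7 = 210
F(4) = 4 * 16 + 2 * 4 = 72
Integral = 210 - 72 = 138
Average = 138 / (7 - 4) = 138 / 3
= 46 = 46.00

46.00


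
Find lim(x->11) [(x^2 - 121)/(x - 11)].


Direct substitution gives 0/0, so we factor the numerator.
Factor: (x^2 - 121) = (x - 11)(x + 11)
Cancel the common factor (x - 11):
(x^2 - 121)/(x - 11) = (x + 11)
Now substitute x = 11:
= (11) - (-11) = 22

22


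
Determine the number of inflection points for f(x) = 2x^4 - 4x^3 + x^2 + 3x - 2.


Inflection points occur where f''(x) = 0 and concavity changes.
f(x) = 2x^4 - 4x^3 + x^2 + 3x - 2
f'(x) = 8x^3 - 12x^2 + 2x + 3
f''(x) = 24x^2 - 24x + 2
This is a quadratic in x. Use the discriminant to count real roots.
Discriminant = (-24)^2 - 4 * 24 * 2
= 576 - 192
= 384
Since discriminant > 0, f''(x) = 0 has 2 distinct real solutions.
A quadratic with two distinct real roots changes sign at each root, so concavity changes at both.
Number of inflection points: 2

2


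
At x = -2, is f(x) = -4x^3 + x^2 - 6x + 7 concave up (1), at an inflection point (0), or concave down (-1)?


Concavity is determined by the sign of f''(x).
f(x) = -4x^3 + x^2 - 6x + 7
f'(x) = -12x^2 + 2x - 6
f''(x) = -24x + 2
f''(-2) = -24 * (-2) + 2
= 48 + 2
= 50
Since f''(-2) > 0, the function is concave up (1)

1


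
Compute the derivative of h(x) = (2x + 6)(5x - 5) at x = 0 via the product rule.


Let u(x) = 2x + 6 and v(x) = 5x - 5
u'(x) = 2
v'(x) = 5
Product rule: h'(x) = u'(x)*v(x) + u(x)*v'(x)
= 2 * (5x - 5) + (2x + 6) * 5
At x = 0:
u(0) = 2 * 0 + 6 = 6
v(0) = 5 * 0 - 5 = -5
h'(0) = 2 * (-5) + 6 * 5
= -10 + 30
= 20

20


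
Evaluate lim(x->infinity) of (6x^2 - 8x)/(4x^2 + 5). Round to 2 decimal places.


For limits at infinity with equal-degree polynomials,
we compare leading coefficients.
Numerator leading term: 6x^2
Denominator leading term: 4x^2
Divide both by x^2:
lim = (6 - 8/x) / (4 + 5/x^2)
As x -> infinity, the 1/x and 1/x^2 terms vanish:
= 6/4 = 3/2 = 1.50

1.50


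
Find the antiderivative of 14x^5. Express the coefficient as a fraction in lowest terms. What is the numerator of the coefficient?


Apply the power rule for integration:
integral of ax^n dx = a/(n+1) * x^(n+1) + C
integral of 14x^5 dx
= 14/6 * x^6 + C
= 7/3 * x^6 + C
The coefficient in lowest terms is 7/3, and its numerator is 7

7


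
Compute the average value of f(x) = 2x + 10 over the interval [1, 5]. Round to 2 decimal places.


Average value = 1/(b-a) * integral from a to b of f(x) dx
First compute the integral of 2x + 10:
F(x) = x^2 + 10x
F(5) = 1 * 25 + 10 * 5 = 75
F(1) = 1 * 1 + 10 * 1 = 11
Integral = 75 - 11 = 64
Average = 64 / (5 - 1) = 64 / 4
= 16 = 16.00

16.00


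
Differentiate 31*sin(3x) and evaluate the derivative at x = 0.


Apply the chain rule to differentiate 31*sin(3x):
d/dx [31*sin(3x)]
= 31 * cos(3x) * d/dx(3x)
= 31 * 3 * cos(3x)
= 93 * cos(3x)
Evaluate at x = 0:
= 93 * cos(0)
= 93 * 1
= 93

93


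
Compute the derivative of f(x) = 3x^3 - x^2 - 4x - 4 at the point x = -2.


Differentiate f(x) = 3x^3 - x^2 - 4x - 4 term by term:
f'(x) = 9x^2 - 2x - 4
Substitute x = -2:
f'(-2) = 9 * (-2)^2 - 2 * (-2) - 4
= 36 + 4 - 4
= 36

36


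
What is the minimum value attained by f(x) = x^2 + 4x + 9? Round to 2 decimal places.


For a quadratic f(x) = ax^2 + bx + c with a > 0, the minimum is at the vertex.
Vertex x-coordinate: x = -b/(2a)
x = -(4) / (2 * 1)
x = -4/2 = -2
Substitute back to find the minimum value:
f(-2) = 1 * (-2)^2 + 4 * (-2) + 9
= 4 - 8 + 9
= 5 = 5.00

5.00


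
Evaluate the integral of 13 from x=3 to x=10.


The integral of a constant k over [a, b] equals k * (b - a).
integral from 3 to 10 of 13 dx
= 13 * (10 - 3)
= 13 * 7
= 91

91


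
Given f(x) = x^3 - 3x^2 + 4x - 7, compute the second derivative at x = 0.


First derivative:
f'(x) = 3x^2 - 6x + 4
Second derivative:
f''(x) = 6x - 6
Substitute x = 0:
f''(0) = 6 * 0 - 6
= 0 - 6
= -6

-6


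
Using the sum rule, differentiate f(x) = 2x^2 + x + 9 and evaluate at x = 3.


Differentiate term by term using power and sum rules:
f(x) = 2x^2 + x + 9
f'(x) = 4x + 1
Substitute x = 3:
f'(3) = 4 * 3 + 1
= 12 + 1
= 13

13


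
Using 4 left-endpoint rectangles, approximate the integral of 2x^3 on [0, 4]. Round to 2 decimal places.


Left Riemann sum uses left endpoints of each subinterval.
Interval: [0, 4], n = 4
dx = (4 - 0) / 4 = 1
Left endpoints: [0, 1, 2, 3]
f values: [0, 2, 16, 54]
Sum = dx * (sum of f values)
= 1 * 72
= 72 = 72.00

72.00


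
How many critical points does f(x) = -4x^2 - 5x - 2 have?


Find where f'(x) = 0:
f'(x) = -8x - 5
Set f'(x) = 0:
-8x - 5 = 0
x = 5 / (-8) = -5/8
This is a linear equation in x, so there is exactly one solution.
Number of critical points: 1

1


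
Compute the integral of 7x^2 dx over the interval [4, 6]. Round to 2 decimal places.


Find the antiderivative of 7x^2:
F(x) = 7/3 * x^3
Apply the Fundamental Theorem of Calculus:
F(6) - F(4)
= 7/3 * 6^3 - 7/3 * 4^3
= 7/3 * (216 - 64)
= 7/3 * 152
= 1064/3 ≈ 354.67

354.67


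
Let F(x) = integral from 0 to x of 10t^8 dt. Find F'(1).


By the Fundamental Theorem of Calculus (Part 1):
If F(x) = integral from 0 to x of f(t) dt, then F'(x) = f(x)
Here f(t) = 10t^8
So F'(x) = 10x^8
Evaluate at x = 1:
F'(1) = 10 * 1^8
= 10 * 1
= 10

10


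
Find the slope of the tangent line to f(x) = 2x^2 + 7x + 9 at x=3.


The slope of the tangent line equals f'(x) at the point.
f(x) = 2x^2 + 7x + 9
f'(x) = 4x + 7
At x = 3:
f'(3) = 4 * 3 + 7
= 12 + 7
= 19

19


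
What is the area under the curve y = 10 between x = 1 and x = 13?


The area under a constant function y = 10 is a rectangle.
Width = 13 - 1 = 12
Height = 10
Area = width * height
= 12 * 10
= 120

120


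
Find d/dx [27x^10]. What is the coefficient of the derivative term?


We apply the power rule: d/dx [ax^n] = a*n * x^(n-1)
d/dx [27x^10]
= 27 * 10 * x^(10-1)
= 270x^9
The coefficient is 270

270


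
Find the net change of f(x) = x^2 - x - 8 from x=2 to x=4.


Net change = f(b) - f(a)
f(x) = x^2 - x - 8
Compute f(4):
f(4) = 1 * 4^2 - 1 * 4 - 8
= 16 - 4 - 8
= 4
Compute f(2):
f(2) = 1 * 2^2 - 1 * 2 - 8
= 4 - 2 - 8
= -6
Net change = 4 - (-6) = 10

10


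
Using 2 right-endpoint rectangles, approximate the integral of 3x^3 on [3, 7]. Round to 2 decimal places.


Right Riemann sum uses right endpoints of each subinterval.
Interval: [3, 7], n = 2
dx = (7 - 3) / 2 = 2
Right endpoints: [5, 7]
f values: [375, 1029]
Sum = dx * (sum of f values)
= 2 * 1404
= 2808 = 2808.00

2808.00


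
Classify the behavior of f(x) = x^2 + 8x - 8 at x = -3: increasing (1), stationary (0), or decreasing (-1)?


Compute f'(x) to determine behavior:
f'(x) = 2x + 8
f'(-3) = 2 * (-3) + 8
= -6 + 8
= 2
Since f'(-3) > 0, the function is increasing (1)

1


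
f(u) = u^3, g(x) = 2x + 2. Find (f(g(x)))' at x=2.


Using the chain rule: (f(g(x)))' = f'(g(x)) * g'(x)
First, find g(2):
g(2) = 2 * 2 + 2 = 6
Next, f'(u) = 3u^2
And g'(x) = 2
So f'(g(2)) * g'(2)
= 3 * 6^2 * 2
= 3 * 36 * 2
= 216

216


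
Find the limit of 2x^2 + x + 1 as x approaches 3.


Since polynomials are continuous, we use direct substitution.
lim(x->3) of 2x^2 + x + 1
= 2 * 3^2 + 1 * 3 + 1
= 18 + 3 + 1
= 22

22


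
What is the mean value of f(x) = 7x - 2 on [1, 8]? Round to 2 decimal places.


Average value = 1/(b-a) * integral from a to b of f(x) dx
First compute the integral of 7x - 2:
F(x) = (7/2)x^2 - 2x
F(8) = 7/2 * 64 - 2 * 8 = 208
F(1) = 7/2 * 1 - 2 * 1 = 3/2
Integral = 208 - 3/2 = 413/2
Average = (413/2) / (8 - 1) = (413/2) / 7
= 59/2 = 29.50

29.50


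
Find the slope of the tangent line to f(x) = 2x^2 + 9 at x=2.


The slope of the tangent line equals f'(x) at the point.
f(x) = 2x^2 + 9
f'(x) = 4x
At x = 2:
f'(2) = 4 * 2 + 0
= 8 + 0
= 8

8


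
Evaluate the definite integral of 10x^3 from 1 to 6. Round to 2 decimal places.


Find the antiderivative of 10x^3:
F(x) = 10/4 * x^4
Apply the Fundamental Theorem of Calculus:
F(6) - F(1)
= 10/4 * 6^4 - 10/4 * 1^4
= 10/4 * (1296 - 1)
= 10/4 * 1295
= 6475/2 = 3237.50

3237.50


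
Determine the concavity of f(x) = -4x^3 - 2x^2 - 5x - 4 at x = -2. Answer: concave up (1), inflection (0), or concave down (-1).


Concavity is determined by the sign of f''(x).
f(x) = -4x^3 - 2x^2 - 5x - 4
f'(x) = -12x^2 - 4x - 5
f''(x) = -24x - 4
f''(-2) = -24 * (-2) - 4
= 48 - 4
= 44
Since f''(-2) > 0, the function is concave up (1)

1


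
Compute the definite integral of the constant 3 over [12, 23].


The integral of a constant k over [a, b] equals k * (b - a).
integral from 12 to 23 of 3 dx
= 3 * (23 - 12)
= 3 * 11
= 33

33


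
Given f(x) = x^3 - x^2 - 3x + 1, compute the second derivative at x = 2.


First derivative:
f'(x) = 3x^2 - 2x - 3
Second derivative:
f''(x) = 6x - 2
Substitute x = 2:
f''(2) = 6 * 2 - 2
= 12 - 2
= 10

10


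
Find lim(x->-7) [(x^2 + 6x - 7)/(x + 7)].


Direct substitution gives 0/0, so we factor the numerator.
Factor: (x^2 + 6x - 7) = (x + 7)(x - 1)
Cancel the common factor (x + 7):
(x^2 + 6x - 7)/(x + 7) = (x - 1)
Now substitute x = -7:
= (-7) - (1) = -8

-8


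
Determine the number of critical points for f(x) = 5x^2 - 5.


Find where f'(x) = 0:
f'(x) = 10x
Set f'(x) = 0:
10x = 0
x = 0 / 10 = 0
This is a linear equation in x, so there is exactly one solution.
Number of critical points: 1

1


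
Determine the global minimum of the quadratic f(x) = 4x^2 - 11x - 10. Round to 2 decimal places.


For a quadratic f(x) = ax^2 + bx + c with a > 0, the minimum is at the vertex.
Vertex x-coordinate: x = -b/(2a)
x = -(-11) / (2 * 4)
x = 11/8
Substitute back to find the minimum value:
f(11/8) = 4 * (11/8)^2 - 11 * (11/8) - 10
= 121/16 - 121/8 - 10
= -281/16 ≈ -17.56

-17.56


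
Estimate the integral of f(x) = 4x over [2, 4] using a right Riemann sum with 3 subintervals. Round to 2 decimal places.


Right Riemann sum uses right endpoints of each subinterval.
Interval: [2, 4], n = 3
dx = (4 - 2) / 3 = 2/3
Right endpoints: [8/3, 10/3, 4]
f values: [32/3, 40/3, 16]
Sum = dx * (sum of f values)
= 2/3 * 40
= 80/3 ≈ 26.67

26.67


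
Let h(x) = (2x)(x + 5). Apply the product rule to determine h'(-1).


Let u(x) = 2x and v(x) = x + 5
u'(x) = 2
v'(x) = 1
Product rule: h'(x) = u'(x)*v(x) + u(x)*v'(x)
= 2 * (x + 5) + (2x) * 1
At x = -1:
u(-1) = 2 * (-1) + 0 = -2
v(-1) = 1 * (-1) + 5 = 4
h'(-1) = 2 * 4 + (-2) * 1
= 8 - 2
= 6

6


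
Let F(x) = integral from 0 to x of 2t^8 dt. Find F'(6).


By the Fundamental Theorem of Calculus (Part 1):
If F(x) = integral from 0 to x of f(t) dt, then F'(x) = f(x)
Here f(t) = 2t^8
So F'(x) = 2x^8
Evaluate at x = 6:
F'(6) = 2 * 6^8
= 2 * 1679616
= 3359232

3359232


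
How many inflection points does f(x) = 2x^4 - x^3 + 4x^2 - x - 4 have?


Inflection points occur where f''(x) = 0 and concavity changes.
f(x) = 2x^4 - x^3 + 4x^2 - x - 4
f'(x) = 8x^3 - 3x^2 + 8x - 1
f''(x) = 24x^2 - 6x + 8
This is a quadratic in x. Use the discriminant to count real roots.
Discriminant = (-6)^2 - 4 * 24 * 8
= 36 - 768
= -732
Since discriminant < 0, f''(x) = 0 has no real solutions.
Number of inflection points: 0

0


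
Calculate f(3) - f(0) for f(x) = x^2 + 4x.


Net change = f(b) - f(a)
f(x) = x^2 + 4x
Compute f(3):
f(3) = 1 * 3^2 + 4 * 3 + 0
= 9 + 12 + 0
= 21
Compute f(0):
f(0) = 1 * 0^2 + 4 * 0 + 0
= 0 + 0 + 0
= 0
Net change = 21 - 0 = 21

21


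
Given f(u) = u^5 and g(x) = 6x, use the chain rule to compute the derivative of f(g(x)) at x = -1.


Using the chain rule: (f(g(x)))' = f'(g(x)) * g'(x)
First, find g(-1):
g(-1) = 6 * (-1) + 0 = -6
Next, f'(u) = 5u^4
And g'(x) = 6
So f'(g(-1)) * g'(-1)
= 5 * (-6)^4 * 6
= 5 * 1296 * 6
= 38880

38880


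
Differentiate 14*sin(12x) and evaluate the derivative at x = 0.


Apply the chain rule to differentiate 14*sin(12x):
d/dx [14*sin(12x)]
= 14 * cos(12x) * d/dx(12x)
= 14 * 12 * cos(12x)
= 168 * cos(12x)
Evaluate at x = 0:
= 168 * cos(0)
= 168 * 1
= 168

168


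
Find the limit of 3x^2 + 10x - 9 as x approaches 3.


Since polynomials are continuous, we use direct substitution.
lim(x->3) of 3x^2 + 10x - 9
= 3 * 3^2 + 10 * 3 - 9
= 27 + 30 - 9
= 48

48


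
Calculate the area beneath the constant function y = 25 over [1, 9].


The area under a constant function y = 25 is a rectangle.
Width = 9 - 1 = 8
Height = 25
Area = width * height
= 8 * 25
= 200

200


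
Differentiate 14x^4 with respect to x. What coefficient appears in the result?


We apply the power rule: d/dx [ax^n] = a*n * x^(n-1)
d/dx [14x^4]
= 14 * 4 * x^(4-1)
= 56x^3
The coefficient is 56

56


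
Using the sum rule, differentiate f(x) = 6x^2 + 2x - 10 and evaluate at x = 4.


Differentiate term by term using power and sum rules:
f(x) = 6x^2 + 2x - 10
f'(x) = 12x + 2
Substitute x = 4:
f'(4) = 12 * 4 + 2
= 48 + 2
= 50

50


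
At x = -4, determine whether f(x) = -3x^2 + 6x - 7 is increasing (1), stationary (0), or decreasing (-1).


Compute f'(x) to determine behavior:
f'(x) = -6x + 6
f'(-4) = -6 * (-4) + 6
= 24 + 6
= 30
Since f'(-4) > 0, the function is increasing (1)

1


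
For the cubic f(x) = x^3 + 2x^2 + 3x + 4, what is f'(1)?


Differentiate f(x) = x^3 + 2x^2 + 3x + 4 term by term:
f'(x) = 3x^2 + 4x + 3
Substitute x = 1:
f'(1) = 3 * 1^2 + 4 * 1 + 3
= 3 + 4 + 3
= 10

10


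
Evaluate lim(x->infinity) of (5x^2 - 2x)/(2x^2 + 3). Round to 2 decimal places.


For limits at infinity with equal-degree polynomials,
we compare leading coefficients.
Numerator leading term: 5x^2
Denominator leading term: 2x^2
Divide both by x^2:
lim = (5 - 2/x) / (2 + 3/x^2)
As x -> infinity, the 1/x and 1/x^2 terms vanish:
= 5/2 = 2.50

2.50


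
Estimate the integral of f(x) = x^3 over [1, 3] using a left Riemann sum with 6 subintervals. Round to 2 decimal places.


Left Riemann sum uses left endpoints of each subinterval.
Interval: [1, 3], n = 6
dx = (3 - 1) / 6 = 1/3
Left endpoints: [1, 4/3, 5/3, 2, 7/3, 8/3]
f values: [1, 64/27, 125/27, 8, 343/27, 512/27]
Sum = dx * (sum of f values)
= 1/3 * 143/3
= 143/9 ≈ 15.89

15.89


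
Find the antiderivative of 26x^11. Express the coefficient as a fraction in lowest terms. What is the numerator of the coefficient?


Apply the power rule for integration:
integral of ax^n dx = a/(n+1) * x^(n+1) + C
integral of 26x^11 dx
= 26/12 * x^12 + C
= 13/6 * x^12 + C
The coefficient in lowest terms is 13/6, and its numerator is 13

13


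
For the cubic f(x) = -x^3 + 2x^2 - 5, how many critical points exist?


Find where f'(x) = 0:
f(x) = -x^3 + 2x^2 - 5
f'(x) = -3x^2 + 4x
This is a quadratic in x. Use the discriminant to count real roots.
Discriminant = (4)^2 - 4 * (-3) * 0
= 16 - 0
= 16
Since discriminant > 0, f'(x) = 0 has 2 real solutions.
Number of critical points: 2

2


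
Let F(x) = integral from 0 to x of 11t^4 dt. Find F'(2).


By the Fundamental Theorem of Calculus (Part 1):
If F(x) = integral from 0 to x of f(t) dt, then F'(x) = f(x)
Here f(t) = 11t^4
So F'(x) = 11x^4
Evaluate at x = 2:
F'(2) = 11 * 2^4
= 11 * 16
= 176

176


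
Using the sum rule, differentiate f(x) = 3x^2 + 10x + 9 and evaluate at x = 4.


Differentiate term by term using power and sum rules:
f(x) = 3x^2 + 10x + 9
f'(x) = 6x + 10
Substitute x = 4:
f'(4) = 6 * 4 + 10
= 24 + 10
= 34

34


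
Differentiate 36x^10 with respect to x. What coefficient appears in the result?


We apply the power rule: d/dx [ax^n] = a*n * x^(n-1)
d/dx [36x^10]
= 36 * 10 * x^(10-1)
= 360x^9
The coefficient is 360

360


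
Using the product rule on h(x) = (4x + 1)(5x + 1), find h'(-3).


Let u(x) = 4x + 1 and v(x) = 5x + 1
u'(x) = 4
v'(x) = 5
Product rule: h'(x) = u'(x)*v(x) + u(x)*v'(x)
= 4 * (5x + 1) + (4x + 1) * 5
At x = -3:
u(-3) = 4 * (-3) + 1 = -11
v(-3) = 5 * (-3) + 1 = -14
h'(-3) = 4 * (-14) + (-11) * 5
= -56 - 55
= -111

-111


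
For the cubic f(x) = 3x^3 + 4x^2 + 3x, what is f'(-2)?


Differentiate f(x) = 3x^3 + 4x^2 + 3x term by term:
f'(x) = 9x^2 + 8x + 3
Substitute x = -2:
f'(-2) = 9 * (-2)^2 + 8 * (-2) + 3
= 36 - 16 + 3
= 23

23


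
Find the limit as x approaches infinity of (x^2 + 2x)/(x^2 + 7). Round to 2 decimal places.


For limits at infinity with equal-degree polynomials,
we compare leading coefficients.
Numerator leading term: x^2
Denominator leading term: x^2
Divide both by x^2:
lim = (1 + 2/x) / (1 + 7/x^2)
As x -> infinity, the 1/x and 1/x^2 terms vanish:
= 1/1 = 1 = 1.00

1.00


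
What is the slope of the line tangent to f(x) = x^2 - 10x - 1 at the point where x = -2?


The slope of the tangent line equals f'(x) at the point.
f(x) = x^2 - 10x - 1
f'(x) = 2x - 10
At x = -2:
f'(-2) = 2 * (-2) - 10
= -4 - 10
= -14

-14


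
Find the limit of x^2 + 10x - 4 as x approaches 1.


Since polynomials are continuous, we use direct substitution.
lim(x->1) of x^2 + 10x - 4
= 1 * 1^2 + 10 * 1 - 4
= 1 + 10 - 4
= 7

7


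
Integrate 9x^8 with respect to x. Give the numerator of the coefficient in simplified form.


Apply the power rule for integration:
integral of ax^n dx = a/(n+1) * x^(n+1) + C
integral of 9x^8 dx
= 9/9 * x^9 + C
= 1 * x^9 + C
The coefficient in lowest terms is 1 = 1/1, so its numerator is 1

1


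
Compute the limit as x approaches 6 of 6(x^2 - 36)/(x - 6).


Direct substitution gives 0/0, so we factor the numerator.
Factor: 6(x^2 - 36) = 6 * (x - 6)(x + 6)
Cancel the common factor (x - 6):
6(x^2 - 36)/(x - 6) = 6 * (x + 6)
Now substitute x = 6:
= 6 * (6 + 6) = 72

72


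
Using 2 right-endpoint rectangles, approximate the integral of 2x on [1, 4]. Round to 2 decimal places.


Right Riemann sum uses right endpoints of each subinterval.
Interval: [1, 4], n = 2
dx = (4 - 1) / 2 = 3/2
Right endpoints: [5/2, 4]
f values: [5, 8]
Sum = dx * (sum of f values)
= 3/2 * 13
= 39/2 = 19.50

19.50


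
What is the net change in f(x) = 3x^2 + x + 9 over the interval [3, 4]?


Net change = f(b) - f(a)
f(x) = 3x^2 + x + 9
Compute f(4):
f(4) = 3 * 4^2 + 1 * 4 + 9
= 48 + 4 + 9
= 61
Compute f(3):
f(3) = 3 * 3^2 + 1 * 3 + 9
= 27 + 3 + 9
= 39
Net change = 61 - 39 = 22

22


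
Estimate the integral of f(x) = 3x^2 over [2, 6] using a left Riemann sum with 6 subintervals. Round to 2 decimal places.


Left Riemann sum uses left endpoints of each subinterval.
Interval: [2, 6], n = 6
dx = (6 - 2) / 6 = 2/3
Left endpoints: [2, 8/3, 10/3, 4, 14/3, 16/3]
f values: [12, 64/3, 100/3, 48, 196/3, 256/3]
Sum = dx * (sum of f values)
= 2/3 * 796/3
= 1592/9 ≈ 176.89

176.89


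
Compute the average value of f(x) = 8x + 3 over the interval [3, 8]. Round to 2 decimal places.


Average value = 1/(b-a) * integral from a to b of f(x) dx
First compute the integral of 8x + 3:
F(x) = 4x^2 + 3x
F(8) = 4 * 64 + 3 * 8 = 280
F(3) = 4 * 9 + 3 * 3 = 45
Integral = 280 - 45 = 235
Average = 235 / (8 - 3) = 235 / 5
= 47 = 47.00

47.00


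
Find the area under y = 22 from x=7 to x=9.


The area under a constant function y = 22 is a rectangle.
Width = 9 - 7 = 2
Height = 22
Area = width * height
= 2 * 22
= 44

44


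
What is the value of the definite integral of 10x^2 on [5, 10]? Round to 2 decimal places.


Find the antiderivative of 10x^2:
F(x) = 10/3 * x^3
Apply the Fundamental Theorem of Calculus:
F(10) - F(5)
= 10/3 * 10^3 - 10/3 * 5^3
= 10/3 * (1000 - 125)
= 10/3 * 875
= 8750/3 ≈ 2916.67

2916.67


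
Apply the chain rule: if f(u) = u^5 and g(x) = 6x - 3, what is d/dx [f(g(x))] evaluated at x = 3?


Using the chain rule: (f(g(x)))' = f'(g(x)) * g'(x)
First, find g(3):
g(3) = 6 * 3 - 3 = 15
Next, f'(u) = 5u^4
And g'(x) = 6
So f'(g(3)) * g'(3)
= 5 * 15^4 * 6
= 5 * 50625 * 6
= 1518750

1518750


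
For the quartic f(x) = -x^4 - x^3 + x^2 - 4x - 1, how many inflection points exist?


Inflection points occur where f''(x) = 0 and concavity changes.
f(x) = -x^4 - x^3 + x^2 - 4x - 1
f'(x) = -4x^3 - 3x^2 + 2x - 4
f''(x) = -12x^2 - 6x + 2
This is a quadratic in x. Use the discriminant to count real roots.
Discriminant = (-6)^2 - 4 * (-12) * 2
= 36 - (-96)
= 132
Since discriminant > 0, f''(x) = 0 has 2 distinct real solutions.
A quadratic with two distinct real roots changes sign at each root, so concavity changes at both.
Number of inflection points: 2

2


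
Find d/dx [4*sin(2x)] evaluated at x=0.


Apply the chain rule to differentiate 4*sin(2x):
d/dx [4*sin(2x)]
= 4 * cos(2x) * d/dx(2x)
= 4 * 2 * cos(2x)
= 8 * cos(2x)
Evaluate at x = 0:
= 8 * cos(0)
= 8 * 1
= 8

8


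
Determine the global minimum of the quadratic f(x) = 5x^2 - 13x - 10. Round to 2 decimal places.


For a quadratic f(x) = ax^2 + bx + c with a > 0, the minimum is at the vertex.
Vertex x-coordinate: x = -b/(2a)
x = -(-13) / (2 * 5)
x = 13/10
Substitute back to find the minimum value:
f(13/10) = 5 * (13/10)^2 - 13 * (13/10) - 10
= 169/20 - 169/10 - 10
= -369/20 = -18.45

-18.45


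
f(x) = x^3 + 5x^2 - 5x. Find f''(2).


First derivative:
f'(x) = 3x^2 + 10x - 5
Second derivative:
f''(x) = 6x + 10
Substitute x = 2:
f''(2) = 6 * 2 + 10
= 12 + 10
= 22

22


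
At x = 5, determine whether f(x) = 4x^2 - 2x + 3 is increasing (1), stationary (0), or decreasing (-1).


Compute f'(x) to determine behavior:
f'(x) = 8x - 2
f'(5) = 8 * 5 - 2
= 40 - 2
= 38
Since f'(5) > 0, the function is increasing (1)

1


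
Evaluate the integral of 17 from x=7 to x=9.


The integral of a constant k over [a, b] equals k * (b - a).
integral from 7 to 9 of 17 dx
= 17 * (9 - 7)
= 17 * 2
= 34

34


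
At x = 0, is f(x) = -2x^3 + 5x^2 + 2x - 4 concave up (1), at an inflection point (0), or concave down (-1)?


Concavity is determined by the sign of f''(x).
f(x) = -2x^3 + 5x^2 + 2x - 4
f'(x) = -6x^2 + 10x + 2
f''(x) = -12x + 10
f''(0) = -12 * 0 + 10
= 0 + 10
= 10
Since f''(0) > 0, the function is concave up (1)

1


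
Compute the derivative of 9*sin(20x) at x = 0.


Apply the chain rule to differentiate 9*sin(20x):
d/dx [9*sin(20x)]
= 9 * cos(20x) * d/dx(20x)
= 9 * 20 * cos(20x)
= 180 * cos(20x)
Evaluate at x = 0:
= 180 * cos(0)
= 180 * 1
= 180

180


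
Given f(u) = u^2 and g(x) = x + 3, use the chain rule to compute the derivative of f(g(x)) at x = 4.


Using the chain rule: (f(g(x)))' = f'(g(x)) * g'(x)
First, find g(4):
g(4) = 1 * 4 + 3 = 7
Next, f'(u) = 2u
And g'(x) = 1
So f'(g(4)) * g'(4)
= 2 * 7 * 1
= 14

14


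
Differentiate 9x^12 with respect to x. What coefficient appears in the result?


We apply the power rule: d/dx [ax^n] = a*n * x^(n-1)
d/dx [9x^12]
= 9 * 12 * x^(12-1)
= 108x^11
The coefficient is 108

108


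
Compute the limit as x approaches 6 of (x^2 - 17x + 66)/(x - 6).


Direct substitution gives 0/0, so we factor the numerator.
Factor: (x^2 - 17x + 66) = (x - 6)(x - 11)
Cancel the common factor (x - 6):
(x^2 - 17x + 66)/(x - 6) = (x - 11)
Now substitute x = 6:
= (6) - (11) = -5

-5


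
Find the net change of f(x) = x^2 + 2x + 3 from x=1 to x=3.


Net change = f(b) - f(a)
f(x) = x^2 + 2x + 3
Compute f(3):
f(3) = 1 * 3^2 + 2 * 3 + 3
= 9 + 6 + 3
= 18
Compute f(1):
f(1) = 1 * 1^2 + 2 * 1 + 3
= 1 + 2 + 3
= 6
Net change = 18 - 6 = 12

12


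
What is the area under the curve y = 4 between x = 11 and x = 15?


The area under a constant function y = 4 is a rectangle.
Width = 15 - 11 = 4
Height = 4
Area = width * height
= 4 * 4
= 16

16


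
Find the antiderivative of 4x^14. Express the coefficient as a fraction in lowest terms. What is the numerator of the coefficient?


Apply the power rule for integration:
integral of ax^n dx = a/(n+1) * x^(n+1) + C
integral of 4x^14 dx
= 4/15 * x^15 + C
The coefficient in lowest terms is 4/15, and its numerator is 4

4


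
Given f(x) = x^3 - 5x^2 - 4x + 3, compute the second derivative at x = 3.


First derivative:
f'(x) = 3x^2 - 10x - 4
Second derivative:
f''(x) = 6x - 10
Substitute x = 3:
f''(3) = 6 * 3 - 10
= 18 - 10
= 8

8


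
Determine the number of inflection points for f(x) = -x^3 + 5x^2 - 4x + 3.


Inflection points occur where f''(x) = 0 and concavity changes.
f(x) = -x^3 + 5x^2 - 4x + 3
f'(x) = -3x^2 + 10x - 4
f''(x) = -6x + 10
Set f''(x) = 0:
-6x + 10 = 0
x = -10 / (-6) = 5/3
Since f''(x) is linear (degree 1), it changes sign at this point.
Therefore there is exactly 1 inflection point.

1


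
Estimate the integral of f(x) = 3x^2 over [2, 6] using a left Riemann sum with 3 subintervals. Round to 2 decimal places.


Left Riemann sum uses left endpoints of each subinterval.
Interval: [2, 6], n = 3
dx = (6 - 2) / 3 = 4/3
Left endpoints: [2, 10/3, 14/3]
f values: [12, 100/3, 196/3]
Sum = dx * (sum of f values)
= 4/3 * 332/3
= 1328/9 ≈ 147.56

147.56


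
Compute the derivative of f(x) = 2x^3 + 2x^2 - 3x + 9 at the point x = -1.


Differentiate f(x) = 2x^3 + 2x^2 - 3x + 9 term by term:
f'(x) = 6x^2 + 4x - 3
Substitute x = -1:
f'(-1) = 6 * (-1)^2 + 4 * (-1) - 3
= 6 - 4 - 3
= -1

-1


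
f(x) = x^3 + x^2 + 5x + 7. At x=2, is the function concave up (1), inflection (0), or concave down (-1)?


Concavity is determined by the sign of f''(x).
f(x) = x^3 + x^2 + 5x + 7
f'(x) = 3x^2 + 2x + 5
f''(x) = 6x + 2
f''(2) = 6 * 2 + 2
= 12 + 2
= 14
Since f''(2) > 0, the function is concave up (1)

1


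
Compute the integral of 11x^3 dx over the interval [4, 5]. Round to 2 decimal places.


Find the antiderivative of 11x^3:
F(x) = 11/4 * x^4
Apply the Fundamental Theorem of Calculus:
F(5) - F(4)
= 11/4 * 5^4 - 11/4 * 4^4
= 11/4 * (625 - 256)
= 11/4 * 369
= 4059/4 = 1014.75

1014.75


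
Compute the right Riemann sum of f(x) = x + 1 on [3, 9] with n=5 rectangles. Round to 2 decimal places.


Right Riemann sum uses right endpoints of each subinterval.
Interval: [3, 9], n = 5
dx = (9 - 3) / 5 = 6/5
Right endpoints: [21/5, 27/5, 33/5, 39/5, 9]
f values: [26/5, 32/5, 38/5, 44/5, 10]
Sum = dx * (sum of f values)
= 6/5 * 38
= 228/5 = 45.60

45.60


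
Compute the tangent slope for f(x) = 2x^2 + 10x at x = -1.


The slope of the tangent line equals f'(x) at the point.
f(x) = 2x^2 + 10x
f'(x) = 4x + 10
At x = -1:
f'(-1) = 4 * (-1) + 10
= -4 + 10
= 6

6


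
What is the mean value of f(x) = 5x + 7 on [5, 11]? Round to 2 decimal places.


Average value = 1/(b-a) * integral from a to b of f(x) dx
First compute the integral of 5x + 7:
F(x) = (5/2)x^2 + 7x
F(11) = 5/2 * 121 + 7 * 11 = 759/2
F(5) = 5/2 * 25 + 7 * 5 = 195/2
Integral = 759/2 - 195/2 = 282
Average = 282 / (11 - 5) = 282 / 6
= 47 = 47.00

47.00


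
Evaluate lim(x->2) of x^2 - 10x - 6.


Since polynomials are continuous, we use direct substitution.
lim(x->2) of x^2 - 10x - 6
= 1 * 2^2 - 10 * 2 - 6
= 4 - 20 - 6
= -22

-22


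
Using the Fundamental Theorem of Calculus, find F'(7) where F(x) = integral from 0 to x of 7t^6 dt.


By the Fundamental Theorem of Calculus (Part 1):
If F(x) = integral from 0 to x of f(t) dt, then F'(x) = f(x)
Here f(t) = 7t^6
So F'(x) = 7x^6
Evaluate at x = 7:
F'(7) = 7 * 7^6
= 7 * 117649
= 823543

823543


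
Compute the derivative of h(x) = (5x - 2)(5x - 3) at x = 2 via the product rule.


Let u(x) = 5x - 2 and v(x) = 5x - 3
u'(x) = 5
v'(x) = 5
Product rule: h'(x) = u'(x)*v(x) + u(x)*v'(x)
= 5 * (5x - 3) + (5x - 2) * 5
At x = 2:
u(2) = 5 * 2 - 2 = 8
v(2) = 5 * 2 - 3 = 7
h'(2) = 5 * 7 + 8 * 5
= 35 + 40
= 75

75


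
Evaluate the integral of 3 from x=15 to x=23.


The integral of a constant k over [a, b] equals k * (b - a).
integral from 15 to 23 of 3 dx
= 3 * (23 - 15)
= 3 * 8
= 24

24


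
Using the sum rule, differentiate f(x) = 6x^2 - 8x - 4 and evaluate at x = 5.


Differentiate term by term using power and sum rules:
f(x) = 6x^2 - 8x - 4
f'(x) = 12x - 8
Substitute x = 5:
f'(5) = 12 * 5 - 8
= 60 - 8
= 52

52
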